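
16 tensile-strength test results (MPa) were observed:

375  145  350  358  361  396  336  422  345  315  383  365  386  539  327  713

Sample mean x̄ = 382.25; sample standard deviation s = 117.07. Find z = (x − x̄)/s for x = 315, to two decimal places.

z = (315 − 382.25) / 117.07 = -0.57.

-0.57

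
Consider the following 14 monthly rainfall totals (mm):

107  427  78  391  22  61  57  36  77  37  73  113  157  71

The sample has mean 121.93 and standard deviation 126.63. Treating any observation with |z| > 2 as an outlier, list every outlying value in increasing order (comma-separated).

391, 427

Cutoffs at x̄ ± 2s: 121.93 ± 2·126.63 = [-131.33, 375.19].
391: z = 2.12, |z| > 2 → outlier.
427: z = 2.41, |z| > 2 → outlier.
Every other value lies within [-131.33, 375.19].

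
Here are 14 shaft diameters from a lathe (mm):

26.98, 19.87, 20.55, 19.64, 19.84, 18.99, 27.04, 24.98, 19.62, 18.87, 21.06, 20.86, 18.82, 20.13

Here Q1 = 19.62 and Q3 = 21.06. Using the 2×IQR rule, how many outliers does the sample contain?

IQR = 1.44; fences at 19.62 − 2.88 = 16.74 and 21.06 + 2.88 = 23.94.
Outside the cutoffs: 24.98, 26.98, 27.04.

3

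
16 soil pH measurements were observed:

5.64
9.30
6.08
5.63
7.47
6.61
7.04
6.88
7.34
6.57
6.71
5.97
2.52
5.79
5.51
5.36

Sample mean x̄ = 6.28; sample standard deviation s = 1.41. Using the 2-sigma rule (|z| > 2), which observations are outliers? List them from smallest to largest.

Cutoffs at x̄ ± 2s: 6.28 ± 2·1.41 = [3.46, 9.10].
2.52: z = -2.67, |z| > 2 → outlier.
9.30: z = 2.14, |z| > 2 → outlier.
Every other value lies within [3.46, 9.10].

2.52, 9.30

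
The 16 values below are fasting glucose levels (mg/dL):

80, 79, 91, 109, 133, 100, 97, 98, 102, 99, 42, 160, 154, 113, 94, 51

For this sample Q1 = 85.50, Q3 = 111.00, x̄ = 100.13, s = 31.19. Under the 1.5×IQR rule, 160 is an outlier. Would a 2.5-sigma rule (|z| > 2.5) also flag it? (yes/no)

z = (160 − 100.13) / 31.19 = 1.92.
|z| = 1.92 ≤ 2.5.

no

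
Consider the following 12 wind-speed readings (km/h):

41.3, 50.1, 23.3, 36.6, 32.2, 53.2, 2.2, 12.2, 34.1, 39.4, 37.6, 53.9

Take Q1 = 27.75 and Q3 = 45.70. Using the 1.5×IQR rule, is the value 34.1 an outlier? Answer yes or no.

no

IQR = Q3 − Q1 = 45.70 − 27.75 = 17.95.
Lower fence = Q1 − 1.5·IQR = 27.75 − 26.925 = 0.825.
Upper fence = Q3 + 1.5·IQR = 45.70 + 26.925 = 72.625.
34.1 lies within [0.825, 72.625].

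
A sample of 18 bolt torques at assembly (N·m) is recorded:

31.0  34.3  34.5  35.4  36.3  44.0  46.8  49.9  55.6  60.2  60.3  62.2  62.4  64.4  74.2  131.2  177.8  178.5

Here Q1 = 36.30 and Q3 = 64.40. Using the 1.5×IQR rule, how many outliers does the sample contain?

IQR = 28.10; fences at 36.30 − 42.15 = -5.85 and 64.40 + 42.15 = 106.55.
Outside the cutoffs: 131.2, 177.8, 178.5.

3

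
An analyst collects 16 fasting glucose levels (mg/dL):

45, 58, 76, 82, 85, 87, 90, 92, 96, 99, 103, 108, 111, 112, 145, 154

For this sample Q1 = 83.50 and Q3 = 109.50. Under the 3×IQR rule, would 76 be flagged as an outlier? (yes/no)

no

IQR = Q3 − Q1 = 109.50 − 83.50 = 26.00.
Lower fence = Q1 − 3·IQR = 83.50 − 78.00 = 5.50.
Upper fence = Q3 + 3·IQR = 109.50 + 78.00 = 187.50.
76 lies within [5.50, 187.50].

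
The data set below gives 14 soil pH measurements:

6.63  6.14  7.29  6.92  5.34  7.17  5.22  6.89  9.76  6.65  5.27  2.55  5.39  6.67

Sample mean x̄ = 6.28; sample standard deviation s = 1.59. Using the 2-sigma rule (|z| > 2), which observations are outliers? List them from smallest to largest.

Cutoffs at x̄ ± 2s: 6.28 ± 2·1.59 = [3.10, 9.46].
2.55: z = -2.35, |z| > 2 → outlier.
9.76: z = 2.19, |z| > 2 → outlier.
Every other value lies within [3.10, 9.46].

2.55, 9.76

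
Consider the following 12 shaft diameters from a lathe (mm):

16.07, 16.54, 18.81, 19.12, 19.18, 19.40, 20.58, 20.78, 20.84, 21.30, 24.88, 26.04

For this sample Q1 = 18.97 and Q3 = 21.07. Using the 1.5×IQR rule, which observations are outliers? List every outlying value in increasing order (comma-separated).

IQR = Q3 − Q1 = 21.07 − 18.97 = 2.10.
Lower fence = Q1 − 1.5·IQR = 18.97 − 3.15 = 15.82.
Upper fence = Q3 + 1.5·IQR = 21.07 + 3.15 = 24.22.
24.88 > 24.22 → outlier.
26.04 > 24.22 → outlier.
All remaining values lie within [15.82, 24.22].

24.88, 26.04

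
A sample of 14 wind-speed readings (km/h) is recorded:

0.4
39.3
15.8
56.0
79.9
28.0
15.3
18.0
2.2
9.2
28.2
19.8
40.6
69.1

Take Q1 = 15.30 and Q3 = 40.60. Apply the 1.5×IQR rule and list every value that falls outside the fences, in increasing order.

79.9

IQR = Q3 − Q1 = 40.60 − 15.30 = 25.30.
Lower fence = Q1 − 1.5·IQR = 15.30 − 37.95 = -22.65.
Upper fence = Q3 + 1.5·IQR = 40.60 + 37.95 = 78.55.
79.9 > 78.55 → outlier.
All remaining values lie within [-22.65, 78.55].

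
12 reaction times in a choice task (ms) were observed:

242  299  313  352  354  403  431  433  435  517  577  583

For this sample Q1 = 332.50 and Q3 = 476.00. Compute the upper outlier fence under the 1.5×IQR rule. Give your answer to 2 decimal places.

IQR = Q3 − Q1 = 476.00 − 332.50 = 143.50.
Lower fence = Q1 − 1.5·IQR = 332.50 − 215.25 = 117.25.
Upper fence = Q3 + 1.5·IQR = 476.00 + 215.25 = 691.25.

691.25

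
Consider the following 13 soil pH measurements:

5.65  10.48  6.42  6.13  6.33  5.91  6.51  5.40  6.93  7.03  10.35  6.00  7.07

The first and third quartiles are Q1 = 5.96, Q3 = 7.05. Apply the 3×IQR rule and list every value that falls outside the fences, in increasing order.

10.35, 10.48

IQR = Q3 − Q1 = 7.05 − 5.96 = 1.09.
Lower fence = Q1 − 3·IQR = 5.96 − 3.27 = 2.69.
Upper fence = Q3 + 3·IQR = 7.05 + 3.27 = 10.32.
10.35 > 10.32 → outlier.
10.48 > 10.32 → outlier.
All remaining values lie within [2.69, 10.32].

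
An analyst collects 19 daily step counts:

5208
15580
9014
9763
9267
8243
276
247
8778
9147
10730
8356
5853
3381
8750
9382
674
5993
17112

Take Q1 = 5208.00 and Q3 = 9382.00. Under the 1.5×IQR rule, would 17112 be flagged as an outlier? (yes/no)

IQR = Q3 − Q1 = 9382.00 − 5208.00 = 4174.00.
Lower fence = Q1 − 1.5·IQR = 5208.00 − 6261.00 = -1053.00.
Upper fence = Q3 + 1.5·IQR = 9382.00 + 6261.00 = 15643.00.
17112 lies above the upper fence.

yes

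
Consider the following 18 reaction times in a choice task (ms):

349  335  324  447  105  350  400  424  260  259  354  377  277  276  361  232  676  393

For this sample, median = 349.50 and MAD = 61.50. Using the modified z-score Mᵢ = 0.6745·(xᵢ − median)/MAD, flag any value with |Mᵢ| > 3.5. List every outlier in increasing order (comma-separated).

676

|Mᵢ| > 3.5 ⇔ |xᵢ − 349.50| > 3.5·61.50/0.6745 = 319.13.
So outliers lie outside [30.37, 668.63].
676: M = 3.58 → outlier.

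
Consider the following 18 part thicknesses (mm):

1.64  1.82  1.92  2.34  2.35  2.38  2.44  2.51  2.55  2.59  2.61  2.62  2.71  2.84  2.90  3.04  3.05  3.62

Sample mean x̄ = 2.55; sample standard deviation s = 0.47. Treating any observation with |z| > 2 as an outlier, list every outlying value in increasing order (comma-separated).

Cutoffs at x̄ ± 2s: 2.55 ± 2·0.47 = [1.61, 3.49].
3.62: z = 2.28, |z| > 2 → outlier.
Every other value lies within [1.61, 3.49].

3.62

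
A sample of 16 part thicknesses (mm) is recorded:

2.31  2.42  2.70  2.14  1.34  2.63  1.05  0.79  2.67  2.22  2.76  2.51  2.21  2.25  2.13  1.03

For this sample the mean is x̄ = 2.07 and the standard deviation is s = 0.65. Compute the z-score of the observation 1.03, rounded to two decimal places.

-1.60

z = (1.03 − 2.07) / 0.65 = -1.60.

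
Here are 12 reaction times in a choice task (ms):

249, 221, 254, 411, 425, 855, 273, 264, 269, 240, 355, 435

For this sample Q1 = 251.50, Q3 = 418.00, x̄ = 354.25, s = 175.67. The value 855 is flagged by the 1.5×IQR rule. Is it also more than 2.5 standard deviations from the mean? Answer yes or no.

z = (855 − 354.25) / 175.67 = 2.85.
|z| = 2.85 > 2.5.

yes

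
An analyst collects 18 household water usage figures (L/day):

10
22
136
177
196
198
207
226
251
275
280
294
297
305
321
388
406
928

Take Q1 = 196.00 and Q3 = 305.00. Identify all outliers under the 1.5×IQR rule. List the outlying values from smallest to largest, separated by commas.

10, 22, 928

IQR = Q3 − Q1 = 305.00 − 196.00 = 109.00.
Lower fence = Q1 − 1.5·IQR = 196.00 − 163.50 = 32.50.
Upper fence = Q3 + 1.5·IQR = 305.00 + 163.50 = 468.50.
10 < 32.50 → outlier.
22 < 32.50 → outlier.
928 > 468.50 → outlier.
All remaining values lie within [32.50, 468.50].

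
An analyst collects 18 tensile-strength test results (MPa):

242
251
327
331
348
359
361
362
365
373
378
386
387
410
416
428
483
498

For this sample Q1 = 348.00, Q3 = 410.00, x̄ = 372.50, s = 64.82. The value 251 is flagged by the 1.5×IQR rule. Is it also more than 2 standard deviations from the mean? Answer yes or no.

no

z = (251 − 372.50) / 64.82 = -1.87.
|z| = 1.87 ≤ 2.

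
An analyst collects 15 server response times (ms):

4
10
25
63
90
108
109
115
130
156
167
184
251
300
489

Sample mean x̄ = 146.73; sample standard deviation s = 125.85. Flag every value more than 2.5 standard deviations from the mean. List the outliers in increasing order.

489

Cutoffs at x̄ ± 2.5s: 146.73 ± 2.5·125.85 = [-167.895, 461.355].
489: z = 2.72, |z| > 2.5 → outlier.
Every other value lies within [-167.895, 461.355].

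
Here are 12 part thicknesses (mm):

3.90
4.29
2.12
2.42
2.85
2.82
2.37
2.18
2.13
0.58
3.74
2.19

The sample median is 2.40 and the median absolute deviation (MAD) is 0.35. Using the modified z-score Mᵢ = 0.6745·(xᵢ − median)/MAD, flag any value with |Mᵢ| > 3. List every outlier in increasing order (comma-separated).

0.58, 4.29

|Mᵢ| > 3 ⇔ |xᵢ − 2.40| > 3·0.35/0.6745 = 1.56.
So outliers lie outside [0.84, 3.96].
0.58: M = -3.51 → outlier.
4.29: M = 3.64 → outlier.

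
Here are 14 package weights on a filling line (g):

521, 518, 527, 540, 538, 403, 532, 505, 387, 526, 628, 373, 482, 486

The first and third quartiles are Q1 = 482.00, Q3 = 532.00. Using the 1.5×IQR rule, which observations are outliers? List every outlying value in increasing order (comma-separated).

373, 387, 403, 628

IQR = Q3 − Q1 = 532.00 − 482.00 = 50.00.
Lower fence = Q1 − 1.5·IQR = 482.00 − 75.00 = 407.00.
Upper fence = Q3 + 1.5·IQR = 532.00 + 75.00 = 607.00.
373 < 407.00 → outlier.
387 < 407.00 → outlier.
403 < 407.00 → outlier.
628 > 607.00 → outlier.
All remaining values lie within [407.00, 607.00].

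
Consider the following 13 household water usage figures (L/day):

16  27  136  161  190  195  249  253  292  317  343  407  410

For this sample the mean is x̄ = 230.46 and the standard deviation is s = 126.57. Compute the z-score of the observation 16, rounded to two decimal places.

-1.69

z = (16 − 230.46) / 126.57 = -1.69.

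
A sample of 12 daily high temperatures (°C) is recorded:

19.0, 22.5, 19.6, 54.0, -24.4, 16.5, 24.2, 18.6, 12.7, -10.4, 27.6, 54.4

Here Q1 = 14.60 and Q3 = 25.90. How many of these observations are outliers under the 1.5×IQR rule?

4

IQR = 11.30; fences at 14.60 − 16.95 = -2.35 and 25.90 + 16.95 = 42.85.
Outside the cutoffs: -24.4, -10.4, 54.0, 54.4.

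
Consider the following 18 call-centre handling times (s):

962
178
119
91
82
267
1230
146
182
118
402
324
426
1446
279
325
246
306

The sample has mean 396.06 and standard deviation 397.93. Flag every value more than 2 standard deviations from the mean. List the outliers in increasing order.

1230, 1446

Cutoffs at x̄ ± 2s: 396.06 ± 2·397.93 = [-399.80, 1191.92].
1230: z = 2.10, |z| > 2 → outlier.
1446: z = 2.64, |z| > 2 → outlier.
Every other value lies within [-399.80, 1191.92].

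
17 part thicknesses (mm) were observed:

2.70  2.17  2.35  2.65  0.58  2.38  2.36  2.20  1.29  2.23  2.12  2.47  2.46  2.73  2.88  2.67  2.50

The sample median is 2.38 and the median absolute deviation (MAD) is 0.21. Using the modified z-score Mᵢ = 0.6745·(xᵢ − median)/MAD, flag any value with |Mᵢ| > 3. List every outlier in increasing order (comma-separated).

|Mᵢ| > 3 ⇔ |xᵢ − 2.38| > 3·0.21/0.6745 = 0.93.
So outliers lie outside [1.45, 3.31].
0.58: M = -5.78 → outlier.
1.29: M = -3.50 → outlier.

0.58, 1.29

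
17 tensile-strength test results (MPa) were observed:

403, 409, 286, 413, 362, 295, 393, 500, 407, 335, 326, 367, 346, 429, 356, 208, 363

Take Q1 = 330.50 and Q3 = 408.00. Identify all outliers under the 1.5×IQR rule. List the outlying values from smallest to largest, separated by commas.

IQR = Q3 − Q1 = 408.00 − 330.50 = 77.50.
Lower fence = Q1 − 1.5·IQR = 330.50 − 116.25 = 214.25.
Upper fence = Q3 + 1.5·IQR = 408.00 + 116.25 = 524.25.
208 < 214.25 → outlier.
All remaining values lie within [214.25, 524.25].

208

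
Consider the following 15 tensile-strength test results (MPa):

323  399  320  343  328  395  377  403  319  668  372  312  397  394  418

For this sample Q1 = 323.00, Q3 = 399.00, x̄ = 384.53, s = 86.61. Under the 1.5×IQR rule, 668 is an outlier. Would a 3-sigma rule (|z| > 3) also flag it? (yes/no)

yes

z = (668 − 384.53) / 86.61 = 3.27.
|z| = 3.27 > 3.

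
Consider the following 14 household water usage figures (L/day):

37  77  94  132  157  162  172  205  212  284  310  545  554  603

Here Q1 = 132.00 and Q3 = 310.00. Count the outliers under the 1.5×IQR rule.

IQR = 178.00; fences at 132.00 − 267.00 = -135.00 and 310.00 + 267.00 = 577.00.
Outside the cutoffs: 603.

1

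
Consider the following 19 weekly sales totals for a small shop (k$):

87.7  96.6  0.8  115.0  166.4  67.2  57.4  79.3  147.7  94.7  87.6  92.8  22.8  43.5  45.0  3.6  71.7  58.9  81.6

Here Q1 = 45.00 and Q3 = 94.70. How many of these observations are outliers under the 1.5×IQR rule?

0

IQR = 49.70; fences at 45.00 − 74.55 = -29.55 and 94.70 + 74.55 = 169.25.
Every value lies within the cutoffs.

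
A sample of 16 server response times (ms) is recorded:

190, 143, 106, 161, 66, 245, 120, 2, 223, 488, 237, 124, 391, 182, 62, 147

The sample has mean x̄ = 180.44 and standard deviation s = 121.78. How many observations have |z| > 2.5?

1

Cutoffs: x̄ ± 2.5s = [-124.01, 484.89].
Outside the cutoffs: 488.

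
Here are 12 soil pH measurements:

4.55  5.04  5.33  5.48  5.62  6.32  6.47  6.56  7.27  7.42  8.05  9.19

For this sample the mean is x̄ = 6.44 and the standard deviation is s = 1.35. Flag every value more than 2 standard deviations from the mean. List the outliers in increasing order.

Cutoffs at x̄ ± 2s: 6.44 ± 2·1.35 = [3.74, 9.14].
9.19: z = 2.04, |z| > 2 → outlier.
Every other value lies within [3.74, 9.14].

9.19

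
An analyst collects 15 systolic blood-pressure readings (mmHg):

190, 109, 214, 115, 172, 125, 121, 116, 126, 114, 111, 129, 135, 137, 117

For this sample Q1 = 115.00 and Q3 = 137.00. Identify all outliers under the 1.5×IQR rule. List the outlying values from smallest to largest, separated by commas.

172, 190, 214

IQR = Q3 − Q1 = 137.00 − 115.00 = 22.00.
Lower fence = Q1 − 1.5·IQR = 115.00 − 33.00 = 82.00.
Upper fence = Q3 + 1.5·IQR = 137.00 + 33.00 = 170.00.
172 > 170.00 → outlier.
190 > 170.00 → outlier.
214 > 170.00 → outlier.
All remaining values lie within [82.00, 170.00].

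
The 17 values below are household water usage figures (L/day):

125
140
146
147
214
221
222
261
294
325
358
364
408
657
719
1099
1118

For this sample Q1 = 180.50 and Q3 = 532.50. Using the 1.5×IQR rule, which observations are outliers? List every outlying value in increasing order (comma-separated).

1099, 1118

IQR = Q3 − Q1 = 532.50 − 180.50 = 352.00.
Lower fence = Q1 − 1.5·IQR = 180.50 − 528.00 = -347.50.
Upper fence = Q3 + 1.5·IQR = 532.50 + 528.00 = 1060.50.
1099 > 1060.50 → outlier.
1118 > 1060.50 → outlier.
All remaining values lie within [-347.50, 1060.50].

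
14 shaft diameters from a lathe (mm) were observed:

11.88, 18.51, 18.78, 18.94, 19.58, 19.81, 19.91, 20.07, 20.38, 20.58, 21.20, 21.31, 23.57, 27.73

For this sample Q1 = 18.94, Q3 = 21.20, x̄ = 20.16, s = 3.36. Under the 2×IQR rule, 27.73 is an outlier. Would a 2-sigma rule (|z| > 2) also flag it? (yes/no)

z = (27.73 − 20.16) / 3.36 = 2.25.
|z| = 2.25 > 2.

yes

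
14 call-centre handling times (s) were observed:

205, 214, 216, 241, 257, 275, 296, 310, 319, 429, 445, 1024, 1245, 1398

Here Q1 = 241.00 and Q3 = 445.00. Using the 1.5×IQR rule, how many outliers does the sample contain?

3

IQR = 204.00; fences at 241.00 − 306.00 = -65.00 and 445.00 + 306.00 = 751.00.
Outside the cutoffs: 1024, 1245, 1398.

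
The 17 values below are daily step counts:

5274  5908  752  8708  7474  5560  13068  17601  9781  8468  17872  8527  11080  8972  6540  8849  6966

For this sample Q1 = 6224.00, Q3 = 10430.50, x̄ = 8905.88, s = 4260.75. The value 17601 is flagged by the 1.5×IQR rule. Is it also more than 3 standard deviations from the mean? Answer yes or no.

no

z = (17601 − 8905.88) / 4260.75 = 2.04.
|z| = 2.04 ≤ 3.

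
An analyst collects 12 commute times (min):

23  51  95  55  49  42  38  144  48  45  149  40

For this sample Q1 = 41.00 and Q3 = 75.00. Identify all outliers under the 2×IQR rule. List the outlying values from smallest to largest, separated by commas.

144, 149

IQR = Q3 − Q1 = 75.00 − 41.00 = 34.00.
Lower fence = Q1 − 2·IQR = 41.00 − 68.00 = -27.00.
Upper fence = Q3 + 2·IQR = 75.00 + 68.00 = 143.00.
144 > 143.00 → outlier.
149 > 143.00 → outlier.
All remaining values lie within [-27.00, 143.00].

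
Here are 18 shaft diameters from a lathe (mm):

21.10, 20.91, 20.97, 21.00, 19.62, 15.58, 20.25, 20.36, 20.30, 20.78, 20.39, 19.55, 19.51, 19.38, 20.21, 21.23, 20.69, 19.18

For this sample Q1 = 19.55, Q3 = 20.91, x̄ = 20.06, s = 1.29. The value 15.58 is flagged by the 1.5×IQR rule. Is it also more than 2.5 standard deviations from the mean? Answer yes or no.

yes

z = (15.58 − 20.06) / 1.29 = -3.47.
|z| = 3.47 > 2.5.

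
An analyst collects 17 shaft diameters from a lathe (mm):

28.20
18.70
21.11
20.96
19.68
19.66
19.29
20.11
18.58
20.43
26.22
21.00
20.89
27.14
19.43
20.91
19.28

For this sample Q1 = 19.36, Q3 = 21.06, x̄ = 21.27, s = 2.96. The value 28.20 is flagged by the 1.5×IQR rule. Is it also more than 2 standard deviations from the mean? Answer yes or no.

z = (28.20 − 21.27) / 2.96 = 2.34.
|z| = 2.34 > 2.

yes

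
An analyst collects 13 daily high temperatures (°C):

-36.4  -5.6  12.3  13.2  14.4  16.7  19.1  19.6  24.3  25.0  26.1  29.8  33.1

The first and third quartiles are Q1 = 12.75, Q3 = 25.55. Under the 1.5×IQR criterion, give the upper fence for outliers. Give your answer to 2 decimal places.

44.75

IQR = Q3 − Q1 = 25.55 − 12.75 = 12.80.
Lower fence = Q1 − 1.5·IQR = 12.75 − 19.20 = -6.45.
Upper fence = Q3 + 1.5·IQR = 25.55 + 19.20 = 44.75.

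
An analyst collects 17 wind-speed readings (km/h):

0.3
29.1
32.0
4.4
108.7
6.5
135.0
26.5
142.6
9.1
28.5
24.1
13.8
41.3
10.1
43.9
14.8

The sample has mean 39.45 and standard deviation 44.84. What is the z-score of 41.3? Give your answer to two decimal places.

0.04

z = (41.3 − 39.45) / 44.84 = 0.04.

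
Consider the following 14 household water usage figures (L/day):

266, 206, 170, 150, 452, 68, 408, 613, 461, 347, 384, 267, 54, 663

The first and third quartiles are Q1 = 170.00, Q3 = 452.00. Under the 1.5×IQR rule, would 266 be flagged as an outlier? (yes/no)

IQR = Q3 − Q1 = 452.00 − 170.00 = 282.00.
Lower fence = Q1 − 1.5·IQR = 170.00 − 423.00 = -253.00.
Upper fence = Q3 + 1.5·IQR = 452.00 + 423.00 = 875.00.
266 lies within [-253.00, 875.00].

no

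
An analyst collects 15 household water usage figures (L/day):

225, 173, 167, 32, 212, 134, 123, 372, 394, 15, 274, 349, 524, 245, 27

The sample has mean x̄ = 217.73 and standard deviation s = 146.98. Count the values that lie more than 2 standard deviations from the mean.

Cutoffs: x̄ ± 2s = [-76.23, 511.69].
Outside the cutoffs: 524.

1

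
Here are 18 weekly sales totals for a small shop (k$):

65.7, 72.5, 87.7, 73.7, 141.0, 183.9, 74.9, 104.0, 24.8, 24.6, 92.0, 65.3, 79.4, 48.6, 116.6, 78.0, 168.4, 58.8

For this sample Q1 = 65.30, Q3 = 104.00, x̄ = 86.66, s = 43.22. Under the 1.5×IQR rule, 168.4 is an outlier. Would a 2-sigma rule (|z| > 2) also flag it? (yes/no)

no

z = (168.4 − 86.66) / 43.22 = 1.89.
|z| = 1.89 ≤ 2.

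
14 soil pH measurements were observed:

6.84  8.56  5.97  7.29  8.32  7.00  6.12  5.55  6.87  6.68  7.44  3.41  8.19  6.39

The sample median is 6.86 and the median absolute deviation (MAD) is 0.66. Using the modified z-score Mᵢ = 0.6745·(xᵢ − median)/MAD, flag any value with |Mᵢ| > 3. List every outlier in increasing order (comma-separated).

|Mᵢ| > 3 ⇔ |xᵢ − 6.86| > 3·0.66/0.6745 = 2.94.
So outliers lie outside [3.92, 9.80].
3.41: M = -3.53 → outlier.

3.41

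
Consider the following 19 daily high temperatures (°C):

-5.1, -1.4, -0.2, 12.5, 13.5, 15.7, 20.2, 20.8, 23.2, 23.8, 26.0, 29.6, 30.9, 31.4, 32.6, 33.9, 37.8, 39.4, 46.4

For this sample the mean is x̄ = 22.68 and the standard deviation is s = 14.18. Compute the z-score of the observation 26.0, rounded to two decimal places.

0.23

z = (26.0 − 22.68) / 14.18 = 0.23.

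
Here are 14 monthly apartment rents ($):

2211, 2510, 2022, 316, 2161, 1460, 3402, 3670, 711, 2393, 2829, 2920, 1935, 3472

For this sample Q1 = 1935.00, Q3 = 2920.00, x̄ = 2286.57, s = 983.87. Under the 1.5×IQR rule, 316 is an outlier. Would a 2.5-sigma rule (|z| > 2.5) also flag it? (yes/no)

z = (316 − 2286.57) / 983.87 = -2.00.
|z| = 2.00 ≤ 2.5.

no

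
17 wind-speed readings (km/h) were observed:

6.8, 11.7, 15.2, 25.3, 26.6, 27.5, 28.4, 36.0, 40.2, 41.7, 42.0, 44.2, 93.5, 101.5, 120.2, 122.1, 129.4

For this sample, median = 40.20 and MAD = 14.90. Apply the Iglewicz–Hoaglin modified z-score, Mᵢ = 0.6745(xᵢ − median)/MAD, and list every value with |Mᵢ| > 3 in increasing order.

120.2, 122.1, 129.4

|Mᵢ| > 3 ⇔ |xᵢ − 40.20| > 3·14.90/0.6745 = 66.27.
So outliers lie outside [-26.07, 106.47].
120.2: M = 3.62 → outlier.
122.1: M = 3.71 → outlier.
129.4: M = 4.04 → outlier.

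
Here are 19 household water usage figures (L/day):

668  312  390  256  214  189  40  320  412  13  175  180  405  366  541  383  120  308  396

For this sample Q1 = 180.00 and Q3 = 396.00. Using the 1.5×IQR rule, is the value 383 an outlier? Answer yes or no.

no

IQR = Q3 − Q1 = 396.00 − 180.00 = 216.00.
Lower fence = Q1 − 1.5·IQR = 180.00 − 324.00 = -144.00.
Upper fence = Q3 + 1.5·IQR = 396.00 + 324.00 = 720.00.
383 lies within [-144.00, 720.00].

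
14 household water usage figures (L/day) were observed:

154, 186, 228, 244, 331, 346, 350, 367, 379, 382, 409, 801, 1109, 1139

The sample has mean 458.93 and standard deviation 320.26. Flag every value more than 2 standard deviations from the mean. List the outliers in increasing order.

Cutoffs at x̄ ± 2s: 458.93 ± 2·320.26 = [-181.59, 1099.45].
1109: z = 2.03, |z| > 2 → outlier.
1139: z = 2.12, |z| > 2 → outlier.
Every other value lies within [-181.59, 1099.45].

1109, 1139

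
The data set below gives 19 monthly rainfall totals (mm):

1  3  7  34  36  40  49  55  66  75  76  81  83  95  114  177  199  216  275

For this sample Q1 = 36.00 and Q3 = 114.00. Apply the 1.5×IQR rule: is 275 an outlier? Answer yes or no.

IQR = Q3 − Q1 = 114.00 − 36.00 = 78.00.
Lower fence = Q1 − 1.5·IQR = 36.00 − 117.00 = -81.00.
Upper fence = Q3 + 1.5·IQR = 114.00 + 117.00 = 231.00.
275 lies above the upper fence.

yes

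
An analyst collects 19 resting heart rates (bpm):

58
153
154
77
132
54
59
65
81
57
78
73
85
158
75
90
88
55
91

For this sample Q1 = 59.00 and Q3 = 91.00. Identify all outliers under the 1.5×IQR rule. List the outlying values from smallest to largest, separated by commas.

IQR = Q3 − Q1 = 91.00 − 59.00 = 32.00.
Lower fence = Q1 − 1.5·IQR = 59.00 − 48.00 = 11.00.
Upper fence = Q3 + 1.5·IQR = 91.00 + 48.00 = 139.00.
153 > 139.00 → outlier.
154 > 139.00 → outlier.
158 > 139.00 → outlier.
All remaining values lie within [11.00, 139.00].

153, 154, 158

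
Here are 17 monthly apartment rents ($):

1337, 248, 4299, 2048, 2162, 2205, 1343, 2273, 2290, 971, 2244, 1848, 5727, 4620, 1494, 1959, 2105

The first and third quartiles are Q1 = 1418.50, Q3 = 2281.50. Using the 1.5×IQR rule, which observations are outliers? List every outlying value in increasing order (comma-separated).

4299, 4620, 5727

IQR = Q3 − Q1 = 2281.50 − 1418.50 = 863.00.
Lower fence = Q1 − 1.5·IQR = 1418.50 − 1294.50 = 124.00.
Upper fence = Q3 + 1.5·IQR = 2281.50 + 1294.50 = 3576.00.
4299 > 3576.00 → outlier.
4620 > 3576.00 → outlier.
5727 > 3576.00 → outlier.
All remaining values lie within [124.00, 3576.00].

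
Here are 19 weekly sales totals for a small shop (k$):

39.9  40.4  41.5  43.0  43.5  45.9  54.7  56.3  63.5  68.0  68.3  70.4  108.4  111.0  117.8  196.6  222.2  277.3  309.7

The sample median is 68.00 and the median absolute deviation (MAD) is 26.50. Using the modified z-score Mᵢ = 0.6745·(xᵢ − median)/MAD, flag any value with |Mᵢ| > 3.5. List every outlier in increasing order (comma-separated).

|Mᵢ| > 3.5 ⇔ |xᵢ − 68.00| > 3.5·26.50/0.6745 = 137.51.
So outliers lie outside [-69.51, 205.51].
222.2: M = 3.92 → outlier.
277.3: M = 5.33 → outlier.
309.7: M = 6.15 → outlier.

222.2, 277.3, 309.7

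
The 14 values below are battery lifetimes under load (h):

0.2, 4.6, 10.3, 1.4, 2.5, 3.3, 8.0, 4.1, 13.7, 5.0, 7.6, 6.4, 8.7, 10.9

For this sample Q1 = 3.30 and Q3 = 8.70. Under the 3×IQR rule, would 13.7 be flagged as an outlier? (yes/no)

IQR = Q3 − Q1 = 8.70 − 3.30 = 5.40.
Lower fence = Q1 − 3·IQR = 3.30 − 16.20 = -12.90.
Upper fence = Q3 + 3·IQR = 8.70 + 16.20 = 24.90.
13.7 lies within [-12.90, 24.90].

no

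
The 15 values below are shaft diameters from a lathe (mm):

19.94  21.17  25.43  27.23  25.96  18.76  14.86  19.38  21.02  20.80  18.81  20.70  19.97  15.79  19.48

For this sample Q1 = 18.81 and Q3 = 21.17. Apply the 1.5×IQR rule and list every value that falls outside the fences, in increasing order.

IQR = Q3 − Q1 = 21.17 − 18.81 = 2.36.
Lower fence = Q1 − 1.5·IQR = 18.81 − 3.54 = 15.27.
Upper fence = Q3 + 1.5·IQR = 21.17 + 3.54 = 24.71.
14.86 < 15.27 → outlier.
25.43 > 24.71 → outlier.
25.96 > 24.71 → outlier.
27.23 > 24.71 → outlier.
All remaining values lie within [15.27, 24.71].

14.86, 25.43, 25.96, 27.23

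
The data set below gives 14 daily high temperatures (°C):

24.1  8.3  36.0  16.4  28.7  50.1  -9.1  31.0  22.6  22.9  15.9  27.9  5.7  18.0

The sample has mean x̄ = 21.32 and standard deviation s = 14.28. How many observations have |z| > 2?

Cutoffs: x̄ ± 2s = [-7.24, 49.88].
Outside the cutoffs: -9.1, 50.1.

2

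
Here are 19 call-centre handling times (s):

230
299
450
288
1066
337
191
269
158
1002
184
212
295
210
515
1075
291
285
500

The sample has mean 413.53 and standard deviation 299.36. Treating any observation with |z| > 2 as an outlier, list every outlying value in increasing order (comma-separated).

1066, 1075

Cutoffs at x̄ ± 2s: 413.53 ± 2·299.36 = [-185.19, 1012.25].
1066: z = 2.18, |z| > 2 → outlier.
1075: z = 2.21, |z| > 2 → outlier.
Every other value lies within [-185.19, 1012.25].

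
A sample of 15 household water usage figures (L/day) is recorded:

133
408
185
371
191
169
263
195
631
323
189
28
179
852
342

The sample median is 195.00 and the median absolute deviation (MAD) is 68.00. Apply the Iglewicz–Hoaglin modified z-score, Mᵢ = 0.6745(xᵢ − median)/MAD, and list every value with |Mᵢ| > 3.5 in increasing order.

631, 852

|Mᵢ| > 3.5 ⇔ |xᵢ − 195.00| > 3.5·68.00/0.6745 = 352.85.
So outliers lie outside [-157.85, 547.85].
631: M = 4.32 → outlier.
852: M = 6.52 → outlier.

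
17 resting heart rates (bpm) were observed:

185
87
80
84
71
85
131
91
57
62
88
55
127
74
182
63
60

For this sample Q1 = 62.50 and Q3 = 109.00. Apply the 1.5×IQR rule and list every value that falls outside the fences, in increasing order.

IQR = Q3 − Q1 = 109.00 − 62.50 = 46.50.
Lower fence = Q1 − 1.5·IQR = 62.50 − 69.75 = -7.25.
Upper fence = Q3 + 1.5·IQR = 109.00 + 69.75 = 178.75.
182 > 178.75 → outlier.
185 > 178.75 → outlier.
All remaining values lie within [-7.25, 178.75].

182, 185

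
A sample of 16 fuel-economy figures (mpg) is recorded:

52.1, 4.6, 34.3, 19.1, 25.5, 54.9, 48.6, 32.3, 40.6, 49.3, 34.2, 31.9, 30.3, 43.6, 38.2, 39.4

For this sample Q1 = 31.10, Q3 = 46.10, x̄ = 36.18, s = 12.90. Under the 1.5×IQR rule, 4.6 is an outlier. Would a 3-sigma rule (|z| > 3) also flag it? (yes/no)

z = (4.6 − 36.18) / 12.90 = -2.45.
|z| = 2.45 ≤ 3.

no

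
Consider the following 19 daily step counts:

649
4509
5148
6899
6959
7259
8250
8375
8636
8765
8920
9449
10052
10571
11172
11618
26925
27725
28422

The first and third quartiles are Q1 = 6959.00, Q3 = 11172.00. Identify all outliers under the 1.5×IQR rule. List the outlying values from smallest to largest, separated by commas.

26925, 27725, 28422

IQR = Q3 − Q1 = 11172.00 − 6959.00 = 4213.00.
Lower fence = Q1 − 1.5·IQR = 6959.00 − 6319.50 = 639.50.
Upper fence = Q3 + 1.5·IQR = 11172.00 + 6319.50 = 17491.50.
26925 > 17491.50 → outlier.
27725 > 17491.50 → outlier.
28422 > 17491.50 → outlier.
All remaining values lie within [639.50, 17491.50].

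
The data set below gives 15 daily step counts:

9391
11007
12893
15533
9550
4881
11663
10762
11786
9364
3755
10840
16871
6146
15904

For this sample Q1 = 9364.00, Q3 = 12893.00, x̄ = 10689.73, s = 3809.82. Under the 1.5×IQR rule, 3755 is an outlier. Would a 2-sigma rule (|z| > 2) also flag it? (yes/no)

no

z = (3755 − 10689.73) / 3809.82 = -1.82.
|z| = 1.82 ≤ 2.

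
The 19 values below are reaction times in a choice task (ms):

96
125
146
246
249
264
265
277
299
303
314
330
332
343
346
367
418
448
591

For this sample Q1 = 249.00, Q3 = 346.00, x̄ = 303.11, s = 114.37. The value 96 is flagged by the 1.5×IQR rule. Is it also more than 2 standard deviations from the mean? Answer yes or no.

z = (96 − 303.11) / 114.37 = -1.81.
|z| = 1.81 ≤ 2.

no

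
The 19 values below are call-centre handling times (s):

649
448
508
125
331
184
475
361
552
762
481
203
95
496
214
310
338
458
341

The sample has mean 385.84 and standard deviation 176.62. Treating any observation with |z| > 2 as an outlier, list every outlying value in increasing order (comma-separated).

762

Cutoffs at x̄ ± 2s: 385.84 ± 2·176.62 = [32.60, 739.08].
762: z = 2.13, |z| > 2 → outlier.
Every other value lies within [32.60, 739.08].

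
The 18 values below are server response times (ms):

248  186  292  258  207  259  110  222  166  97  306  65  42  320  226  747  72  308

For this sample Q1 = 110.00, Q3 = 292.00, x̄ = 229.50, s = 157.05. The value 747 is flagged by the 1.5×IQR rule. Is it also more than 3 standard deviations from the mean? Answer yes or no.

yes

z = (747 − 229.50) / 157.05 = 3.30.
|z| = 3.30 > 3.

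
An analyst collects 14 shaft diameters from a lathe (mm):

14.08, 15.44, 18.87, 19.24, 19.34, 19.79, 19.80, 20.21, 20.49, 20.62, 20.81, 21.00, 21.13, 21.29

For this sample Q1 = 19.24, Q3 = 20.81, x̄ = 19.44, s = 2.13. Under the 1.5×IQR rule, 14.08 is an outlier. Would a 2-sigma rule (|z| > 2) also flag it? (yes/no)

yes

z = (14.08 − 19.44) / 2.13 = -2.52.
|z| = 2.52 > 2.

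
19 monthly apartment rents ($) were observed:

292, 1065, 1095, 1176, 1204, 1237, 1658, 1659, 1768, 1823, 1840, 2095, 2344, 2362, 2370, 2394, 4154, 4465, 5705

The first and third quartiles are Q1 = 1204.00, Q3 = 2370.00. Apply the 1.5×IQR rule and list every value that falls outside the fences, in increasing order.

4154, 4465, 5705

IQR = Q3 − Q1 = 2370.00 − 1204.00 = 1166.00.
Lower fence = Q1 − 1.5·IQR = 1204.00 − 1749.00 = -545.00.
Upper fence = Q3 + 1.5·IQR = 2370.00 + 1749.00 = 4119.00.
4154 > 4119.00 → outlier.
4465 > 4119.00 → outlier.
5705 > 4119.00 → outlier.
All remaining values lie within [-545.00, 4119.00].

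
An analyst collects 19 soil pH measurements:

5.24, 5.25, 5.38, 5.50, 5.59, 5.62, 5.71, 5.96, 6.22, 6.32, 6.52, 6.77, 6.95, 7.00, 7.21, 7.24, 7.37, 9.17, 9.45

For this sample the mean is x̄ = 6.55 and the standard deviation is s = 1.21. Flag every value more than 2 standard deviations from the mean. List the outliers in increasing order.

Cutoffs at x̄ ± 2s: 6.55 ± 2·1.21 = [4.13, 8.97].
9.17: z = 2.17, |z| > 2 → outlier.
9.45: z = 2.40, |z| > 2 → outlier.
Every other value lies within [4.13, 8.97].

9.17, 9.45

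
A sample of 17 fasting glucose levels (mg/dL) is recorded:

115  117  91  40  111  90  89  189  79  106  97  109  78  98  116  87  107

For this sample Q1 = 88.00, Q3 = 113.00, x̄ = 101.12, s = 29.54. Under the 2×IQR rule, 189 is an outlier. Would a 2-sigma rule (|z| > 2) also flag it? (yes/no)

yes

z = (189 − 101.12) / 29.54 = 2.97.
|z| = 2.97 > 2.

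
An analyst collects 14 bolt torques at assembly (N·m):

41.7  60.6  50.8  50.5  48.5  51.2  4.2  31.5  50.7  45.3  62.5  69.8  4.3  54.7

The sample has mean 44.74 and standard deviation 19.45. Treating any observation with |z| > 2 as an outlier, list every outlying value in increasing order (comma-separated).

Cutoffs at x̄ ± 2s: 44.74 ± 2·19.45 = [5.84, 83.64].
4.2: z = -2.08, |z| > 2 → outlier.
4.3: z = -2.08, |z| > 2 → outlier.
Every other value lies within [5.84, 83.64].

4.2, 4.3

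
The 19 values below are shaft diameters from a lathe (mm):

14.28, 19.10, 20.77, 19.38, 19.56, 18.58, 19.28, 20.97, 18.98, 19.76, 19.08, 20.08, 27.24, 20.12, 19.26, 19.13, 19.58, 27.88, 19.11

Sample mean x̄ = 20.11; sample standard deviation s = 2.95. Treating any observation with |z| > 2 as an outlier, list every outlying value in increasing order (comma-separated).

27.24, 27.88

Cutoffs at x̄ ± 2s: 20.11 ± 2·2.95 = [14.21, 26.01].
27.24: z = 2.42, |z| > 2 → outlier.
27.88: z = 2.63, |z| > 2 → outlier.
Every other value lies within [14.21, 26.01].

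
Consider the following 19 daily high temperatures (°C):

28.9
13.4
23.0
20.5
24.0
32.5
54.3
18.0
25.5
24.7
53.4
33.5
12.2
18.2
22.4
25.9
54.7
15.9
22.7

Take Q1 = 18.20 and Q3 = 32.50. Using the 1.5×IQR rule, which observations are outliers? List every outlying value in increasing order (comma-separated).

IQR = Q3 − Q1 = 32.50 − 18.20 = 14.30.
Lower fence = Q1 − 1.5·IQR = 18.20 − 21.45 = -3.25.
Upper fence = Q3 + 1.5·IQR = 32.50 + 21.45 = 53.95.
54.3 > 53.95 → outlier.
54.7 > 53.95 → outlier.
All remaining values lie within [-3.25, 53.95].

54.3, 54.7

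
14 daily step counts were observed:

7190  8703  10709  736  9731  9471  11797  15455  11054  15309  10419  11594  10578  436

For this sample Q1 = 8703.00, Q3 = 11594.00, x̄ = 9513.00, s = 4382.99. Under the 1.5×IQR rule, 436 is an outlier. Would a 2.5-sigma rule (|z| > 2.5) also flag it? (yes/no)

z = (436 − 9513.00) / 4382.99 = -2.07.
|z| = 2.07 ≤ 2.5.

no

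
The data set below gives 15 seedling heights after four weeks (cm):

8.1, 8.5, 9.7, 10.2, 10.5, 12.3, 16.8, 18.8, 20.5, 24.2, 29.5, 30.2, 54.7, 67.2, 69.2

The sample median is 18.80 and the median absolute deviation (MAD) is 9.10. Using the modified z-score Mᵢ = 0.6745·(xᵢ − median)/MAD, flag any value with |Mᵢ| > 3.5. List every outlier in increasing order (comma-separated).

67.2, 69.2

|Mᵢ| > 3.5 ⇔ |xᵢ − 18.80| > 3.5·9.10/0.6745 = 47.22.
So outliers lie outside [-28.42, 66.02].
67.2: M = 3.59 → outlier.
69.2: M = 3.74 → outlier.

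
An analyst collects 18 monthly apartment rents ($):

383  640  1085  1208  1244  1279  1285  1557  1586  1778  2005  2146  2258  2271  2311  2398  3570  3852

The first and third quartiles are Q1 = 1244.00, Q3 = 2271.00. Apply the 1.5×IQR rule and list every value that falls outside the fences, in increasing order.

IQR = Q3 − Q1 = 2271.00 − 1244.00 = 1027.00.
Lower fence = Q1 − 1.5·IQR = 1244.00 − 1540.50 = -296.50.
Upper fence = Q3 + 1.5·IQR = 2271.00 + 1540.50 = 3811.50.
3852 > 3811.50 → outlier.
All remaining values lie within [-296.50, 3811.50].

3852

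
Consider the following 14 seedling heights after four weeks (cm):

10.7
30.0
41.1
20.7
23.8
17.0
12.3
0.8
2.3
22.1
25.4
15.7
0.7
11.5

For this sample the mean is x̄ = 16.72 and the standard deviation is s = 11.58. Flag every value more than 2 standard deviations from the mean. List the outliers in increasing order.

41.1

Cutoffs at x̄ ± 2s: 16.72 ± 2·11.58 = [-6.44, 39.88].
41.1: z = 2.11, |z| > 2 → outlier.
Every other value lies within [-6.44, 39.88].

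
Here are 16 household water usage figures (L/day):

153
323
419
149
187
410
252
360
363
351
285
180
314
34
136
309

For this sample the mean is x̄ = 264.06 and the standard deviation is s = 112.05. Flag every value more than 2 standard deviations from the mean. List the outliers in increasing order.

Cutoffs at x̄ ± 2s: 264.06 ± 2·112.05 = [39.96, 488.16].
34: z = -2.05, |z| > 2 → outlier.
Every other value lies within [39.96, 488.16].

34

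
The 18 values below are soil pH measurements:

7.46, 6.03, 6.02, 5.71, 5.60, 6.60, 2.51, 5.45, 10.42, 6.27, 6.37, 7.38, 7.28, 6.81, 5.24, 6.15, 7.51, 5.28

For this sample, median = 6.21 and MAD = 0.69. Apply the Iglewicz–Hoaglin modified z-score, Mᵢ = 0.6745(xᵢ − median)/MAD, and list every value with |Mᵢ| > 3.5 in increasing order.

2.51, 10.42

|Mᵢ| > 3.5 ⇔ |xᵢ − 6.21| > 3.5·0.69/0.6745 = 3.58.
So outliers lie outside [2.63, 9.79].
2.51: M = -3.62 → outlier.
10.42: M = 4.12 → outlier.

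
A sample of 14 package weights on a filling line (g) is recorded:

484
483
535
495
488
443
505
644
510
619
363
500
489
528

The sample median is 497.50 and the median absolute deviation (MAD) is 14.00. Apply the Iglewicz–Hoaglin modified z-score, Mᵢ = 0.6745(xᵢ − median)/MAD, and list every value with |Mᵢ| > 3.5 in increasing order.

363, 619, 644

|Mᵢ| > 3.5 ⇔ |xᵢ − 497.50| > 3.5·14.00/0.6745 = 72.65.
So outliers lie outside [424.85, 570.15].
363: M = -6.48 → outlier.
619: M = 5.85 → outlier.
644: M = 7.06 → outlier.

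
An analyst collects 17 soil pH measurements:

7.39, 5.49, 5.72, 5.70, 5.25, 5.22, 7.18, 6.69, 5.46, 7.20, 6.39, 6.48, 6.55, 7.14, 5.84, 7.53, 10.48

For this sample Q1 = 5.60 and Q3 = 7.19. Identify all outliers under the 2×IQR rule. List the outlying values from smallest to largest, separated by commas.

IQR = Q3 − Q1 = 7.19 − 5.60 = 1.59.
Lower fence = Q1 − 2·IQR = 5.60 − 3.18 = 2.42.
Upper fence = Q3 + 2·IQR = 7.19 + 3.18 = 10.37.
10.48 > 10.37 → outlier.
All remaining values lie within [2.42, 10.37].

10.48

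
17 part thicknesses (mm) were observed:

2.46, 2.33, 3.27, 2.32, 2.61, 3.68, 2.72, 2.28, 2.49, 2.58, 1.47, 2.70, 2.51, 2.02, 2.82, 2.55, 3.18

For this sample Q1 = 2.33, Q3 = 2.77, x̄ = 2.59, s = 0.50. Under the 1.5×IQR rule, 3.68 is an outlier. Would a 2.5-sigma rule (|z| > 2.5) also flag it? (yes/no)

no

z = (3.68 − 2.59) / 0.50 = 2.18.
|z| = 2.18 ≤ 2.5.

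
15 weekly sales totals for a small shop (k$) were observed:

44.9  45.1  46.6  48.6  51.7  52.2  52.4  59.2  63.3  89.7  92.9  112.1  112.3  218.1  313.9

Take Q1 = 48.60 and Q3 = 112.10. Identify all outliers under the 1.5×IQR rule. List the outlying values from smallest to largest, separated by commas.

218.1, 313.9

IQR = Q3 − Q1 = 112.10 − 48.60 = 63.50.
Lower fence = Q1 − 1.5·IQR = 48.60 − 95.25 = -46.65.
Upper fence = Q3 + 1.5·IQR = 112.10 + 95.25 = 207.35.
218.1 > 207.35 → outlier.
313.9 > 207.35 → outlier.
All remaining values lie within [-46.65, 207.35].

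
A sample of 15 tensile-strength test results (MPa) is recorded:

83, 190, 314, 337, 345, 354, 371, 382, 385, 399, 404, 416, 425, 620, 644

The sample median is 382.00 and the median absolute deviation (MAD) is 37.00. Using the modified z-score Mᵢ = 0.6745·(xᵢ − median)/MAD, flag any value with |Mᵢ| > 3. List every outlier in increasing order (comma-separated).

|Mᵢ| > 3 ⇔ |xᵢ − 382.00| > 3·37.00/0.6745 = 164.57.
So outliers lie outside [217.43, 546.57].
83: M = -5.45 → outlier.
190: M = -3.50 → outlier.
620: M = 4.34 → outlier.
644: M = 4.78 → outlier.

83, 190, 620, 644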